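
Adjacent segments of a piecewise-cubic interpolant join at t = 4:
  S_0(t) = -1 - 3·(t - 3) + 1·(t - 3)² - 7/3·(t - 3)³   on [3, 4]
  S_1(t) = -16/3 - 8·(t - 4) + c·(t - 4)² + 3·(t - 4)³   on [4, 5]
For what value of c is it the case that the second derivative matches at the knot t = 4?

S_0''(t) = 2 - 14·(t - 3), so S_0''(4) = -12. On the right, S_1''(4) = 2c, so c = -6.

-6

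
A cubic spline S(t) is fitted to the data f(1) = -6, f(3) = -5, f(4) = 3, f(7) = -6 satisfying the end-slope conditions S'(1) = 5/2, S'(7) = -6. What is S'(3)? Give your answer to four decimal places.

Put m_i = S'' at the i-th knot. Here h = (2, 1, 3) and Δ = (1/2, 8, -3), so the interior equations h_(i-1)·m_(i-1) + 2(h_(i-1)+h_i)·m_i + h_i·m_(i+1) = 6(Δ_i − Δ_(i-1)) read
  2·m_0 + 6·m_1 + 1·m_2 = 6(Δ_1 - Δ_0) = 45
  1·m_1 + 8·m_2 + 3·m_3 = 6(Δ_2 - Δ_1) = -66
Clamped end conditions give two more equations: 2h_0·m_0 + h_0·m_1 = 6(Δ_0 - S'(1)) = -12 and h_2·m_2 + 2h_2·m_3 = 6(S'(7) - Δ_2) = -18.
Solving: m_0 = -55/6, m_1 = 37/3, m_2 = -32/3, m_3 = 7/3.
On [3, 4], S'(t) = b_1 + 2c_1·(t - 3) + 3d_1·(t - 3)² with b_1 = Δ_1 - h_1(2m_1 + m_2)/6 = 17/3, c_1 = m_1/2 = 37/6, d_1 = (m_2 - m_1)/(6h_1) = -23/6. So S'(3) = 17/3.

5.6667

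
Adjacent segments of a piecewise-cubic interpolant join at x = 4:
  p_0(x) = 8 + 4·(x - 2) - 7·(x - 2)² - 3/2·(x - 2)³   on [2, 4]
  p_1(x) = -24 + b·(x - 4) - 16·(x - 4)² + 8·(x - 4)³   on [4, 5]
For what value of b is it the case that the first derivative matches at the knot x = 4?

-42

p_0'(x) = 4 - 14·(x - 2) - 9/2·(x - 2)², so p_0'(4) = -42. On the right, p_1'(4) = b, so b = -42.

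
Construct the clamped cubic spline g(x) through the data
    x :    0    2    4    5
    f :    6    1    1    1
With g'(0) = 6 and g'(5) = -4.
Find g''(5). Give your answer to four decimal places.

Write m_i for g''(x_i). With h_i = 2, 2, 1 and divided differences Δ_i = -5/2, 0, 0, the continuity of g' gives the tridiagonal system
  2·m_0 + 8·m_1 + 2·m_2 = 6(Δ_1 - Δ_0) = 15
  2·m_1 + 6·m_2 + 1·m_3 = 6(Δ_2 - Δ_1) = 0
Clamped end conditions give two more equations: 2h_0·m_0 + h_0·m_1 = 6(Δ_0 - g'(0)) = -51 and h_2·m_2 + 2h_2·m_3 = 6(g'(5) - Δ_2) = -24.
Hence m_0 = -719/46, m_1 = 265/46, m_2 = 2/23, m_3 = -277/23.

-12.0435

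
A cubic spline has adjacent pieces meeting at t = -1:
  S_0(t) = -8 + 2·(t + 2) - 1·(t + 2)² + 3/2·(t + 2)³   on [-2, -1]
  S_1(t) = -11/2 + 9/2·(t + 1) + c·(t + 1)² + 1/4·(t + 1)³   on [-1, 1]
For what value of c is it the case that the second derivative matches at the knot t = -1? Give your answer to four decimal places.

S_0''(t) = -2 + 9·(t + 2), so S_0''(-1) = 7. On the right, S_1''(-1) = 2c, so c = 7/2.

3.5000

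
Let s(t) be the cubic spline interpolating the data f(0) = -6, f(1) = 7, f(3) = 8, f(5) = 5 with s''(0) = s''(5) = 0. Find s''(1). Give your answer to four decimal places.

Write M_i for s''(x_i). With h_i = 1, 2, 2 and divided differences Δ_i = 13, 1/2, -3/2, the continuity of s' gives the tridiagonal system
  1·M_0 + 6·M_1 + 2·M_2 = 6(Δ_1 - Δ_0) = -75
  2·M_1 + 8·M_2 + 2·M_3 = 6(Δ_2 - Δ_1) = -12
Natural end conditions: M_0 = M_3 = 0.
Forward elimination and back-substitution give M_0 = 0, M_1 = -144/11, M_2 = 39/22, M_3 = 0.

-13.0909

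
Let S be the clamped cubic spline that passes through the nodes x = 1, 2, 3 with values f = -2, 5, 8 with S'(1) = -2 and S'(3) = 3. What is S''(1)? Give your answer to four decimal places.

With m_i denoting the second derivative at x_i, h_i = 1, 1, and Δ_i = (y_(i+1) − y_i)/h_i = 7, 3:
  1·m_0 + 4·m_1 + 1·m_2 = 6(Δ_1 - Δ_0) = -24
Clamped end conditions give two more equations: 2h_0·m_0 + h_0·m_1 = 6(Δ_0 - S'(1)) = 54 and h_1·m_1 + 2h_1·m_2 = 6(S'(3) - Δ_1) = 0.
Hence m_0 = 71/2, m_1 = -17, m_2 = 17/2.

35.5000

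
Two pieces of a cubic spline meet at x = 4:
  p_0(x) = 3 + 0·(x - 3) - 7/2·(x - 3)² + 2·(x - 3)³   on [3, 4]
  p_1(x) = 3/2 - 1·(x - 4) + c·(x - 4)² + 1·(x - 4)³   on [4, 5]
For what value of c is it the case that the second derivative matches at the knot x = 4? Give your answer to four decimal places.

p_0''(x) = -7 + 12·(x - 3), so p_0''(4) = 5. On the right, p_1''(4) = 2c, so c = 5/2.

2.5000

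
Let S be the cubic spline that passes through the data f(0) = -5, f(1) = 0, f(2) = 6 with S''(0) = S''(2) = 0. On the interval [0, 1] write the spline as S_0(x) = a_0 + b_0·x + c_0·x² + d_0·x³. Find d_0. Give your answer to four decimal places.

0.2500

Write M_i for S''(x_i). With h_i = 1, 1 and divided differences Δ_i = 5, 6, the continuity of S' gives the tridiagonal system
  1·M_0 + 4·M_1 + 1·M_2 = 6(Δ_1 - Δ_0) = 6
Natural end conditions: M_0 = M_2 = 0.
Forward elimination and back-substitution give M_0 = 0, M_1 = 3/2, M_2 = 0.
On [0, 1], with S_0(x) = a_0 + b_0·x + c_0·x² + d_0·x³: c_0 = M_0/2 = 0, d_0 = (M_1 - M_0)/(6h_0) = 1/4, b_0 = Δ_0 - h_0(2M_0 + M_1)/6 = 19/4.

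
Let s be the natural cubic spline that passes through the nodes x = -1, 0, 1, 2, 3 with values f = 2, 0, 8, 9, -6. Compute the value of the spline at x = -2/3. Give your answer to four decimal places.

Put m_i = s'' at the i-th knot. Here h = (1, 1, 1, 1) and Δ = (-2, 8, 1, -15), so the interior equations h_(i-1)·m_(i-1) + 2(h_(i-1)+h_i)·m_i + h_i·m_(i+1) = 6(Δ_i − Δ_(i-1)) read
  1·m_0 + 4·m_1 + 1·m_2 = 6(Δ_1 - Δ_0) = 60
  1·m_1 + 4·m_2 + 1·m_3 = 6(Δ_2 - Δ_1) = -42
  1·m_2 + 4·m_3 + 1·m_4 = 6(Δ_3 - Δ_2) = -96
Natural end conditions: m_0 = m_4 = 0.
Solving: m_0 = 0, m_1 = 243/14, m_2 = -66/7, m_3 = -303/14, m_4 = 0.
On [-1, 0], s(x) = 2 - 137/28·(x + 1) + 0·(x + 1)² + 81/28·(x + 1)³.
With (x + 1) = 1/3: s(-2/3) = 10/21.

0.4762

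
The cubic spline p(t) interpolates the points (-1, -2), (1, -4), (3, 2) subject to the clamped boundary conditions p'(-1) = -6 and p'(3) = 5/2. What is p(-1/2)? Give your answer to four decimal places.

With M_i denoting the second derivative at x_i, h_i = 2, 2, and Δ_i = (y_(i+1) − y_i)/h_i = -1, 3:
  2·M_0 + 8·M_1 + 2·M_2 = 6(Δ_1 - Δ_0) = 24
Clamped end conditions give two more equations: 2h_0·M_0 + h_0·M_1 = 6(Δ_0 - p'(-1)) = 30 and h_1·M_1 + 2h_1·M_2 = 6(p'(3) - Δ_1) = -3.
Solving the tridiagonal system: M_0 = 53/8, M_1 = 7/4, M_2 = -13/8.
On [-1, 1], p(t) = -2 - 6·(t + 1) + 53/16·(t + 1)² - 13/32·(t + 1)³.
With (t + 1) = 1/2: p(-1/2) = -1081/256.

-4.2227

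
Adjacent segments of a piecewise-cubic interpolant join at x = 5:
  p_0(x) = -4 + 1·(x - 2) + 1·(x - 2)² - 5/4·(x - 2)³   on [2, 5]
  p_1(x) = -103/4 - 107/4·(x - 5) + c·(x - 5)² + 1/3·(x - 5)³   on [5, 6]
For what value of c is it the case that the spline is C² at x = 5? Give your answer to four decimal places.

p_0''(x) = 2 - 15/2·(x - 2), so p_0''(5) = -41/2. On the right, p_1''(5) = 2c, so c = -41/4.

-10.2500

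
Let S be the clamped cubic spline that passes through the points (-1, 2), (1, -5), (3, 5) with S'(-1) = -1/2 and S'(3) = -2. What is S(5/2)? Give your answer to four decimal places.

4.1641

With M_i denoting the second derivative at x_i, h_i = 2, 2, and Δ_i = (y_(i+1) − y_i)/h_i = -7/2, 5:
  2·M_0 + 8·M_1 + 2·M_2 = 6(Δ_1 - Δ_0) = 51
Clamped end conditions give two more equations: 2h_0·M_0 + h_0·M_1 = 6(Δ_0 - S'(-1)) = -18 and h_1·M_1 + 2h_1·M_2 = 6(S'(3) - Δ_1) = -42.
Solving: M_0 = -45/4, M_1 = 27/2, M_2 = -69/4.
On [1, 3], S(x) = -5 + 7/4·(x - 1) + 27/4·(x - 1)² - 41/16·(x - 1)³.
With (x - 1) = 3/2: S(5/2) = 533/128.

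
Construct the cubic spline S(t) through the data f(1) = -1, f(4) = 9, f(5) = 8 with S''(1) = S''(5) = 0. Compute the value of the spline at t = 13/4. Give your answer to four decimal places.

Let m_i = S''(x_i). Step sizes h_i = 3, 1; slopes of the chords Δ_i = (y_(i+1) - y_i)/h_i = 10/3, -1.
  3·m_0 + 8·m_1 + 1·m_2 = 6(Δ_1 - Δ_0) = -26
Natural end conditions: m_0 = m_2 = 0.
Solving: m_0 = 0, m_1 = -13/4, m_2 = 0.
On [1, 4], S(t) = -1 + 119/24·(t - 1) + 0·(t - 1)² - 13/72·(t - 1)³.
With (t - 1) = 9/4: S(13/4) = 4147/512.

8.0996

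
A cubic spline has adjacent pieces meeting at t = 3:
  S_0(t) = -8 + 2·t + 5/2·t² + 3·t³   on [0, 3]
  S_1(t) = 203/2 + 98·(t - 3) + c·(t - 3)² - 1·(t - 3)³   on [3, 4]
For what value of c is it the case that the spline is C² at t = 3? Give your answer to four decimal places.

29.5000

S_0''(t) = 5 + 18·t, so S_0''(3) = 59. On the right, S_1''(3) = 2c, so c = 59/2.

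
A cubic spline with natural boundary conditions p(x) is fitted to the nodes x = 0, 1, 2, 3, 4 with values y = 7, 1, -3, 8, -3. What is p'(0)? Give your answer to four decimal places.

Let m_i = p''(x_i). Step sizes h_i = 1, 1, 1, 1; slopes of the chords Δ_i = (y_(i+1) - y_i)/h_i = -6, -4, 11, -11.
  1·m_0 + 4·m_1 + 1·m_2 = 6(Δ_1 - Δ_0) = 12
  1·m_1 + 4·m_2 + 1·m_3 = 6(Δ_2 - Δ_1) = 90
  1·m_2 + 4·m_3 + 1·m_4 = 6(Δ_3 - Δ_2) = -132
Natural end conditions: m_0 = m_4 = 0.
Solving: m_0 = 0, m_1 = -39/7, m_2 = 240/7, m_3 = -291/7, m_4 = 0.
On [0, 1], p'(x) = b_0 + 2c_0·x + 3d_0·x² with b_0 = Δ_0 - h_0(2m_0 + m_1)/6 = -71/14, c_0 = m_0/2 = 0, d_0 = (m_1 - m_0)/(6h_0) = -13/14. So p'(0) = -71/14.

-5.0714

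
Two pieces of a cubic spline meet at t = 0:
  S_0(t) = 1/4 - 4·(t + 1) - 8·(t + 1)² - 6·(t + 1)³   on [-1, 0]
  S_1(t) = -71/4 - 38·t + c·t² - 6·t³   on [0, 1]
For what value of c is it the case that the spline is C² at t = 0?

-26

S_0''(t) = -16 - 36·(t + 1), so S_0''(0) = -52. On the right, S_1''(0) = 2c, so c = -26.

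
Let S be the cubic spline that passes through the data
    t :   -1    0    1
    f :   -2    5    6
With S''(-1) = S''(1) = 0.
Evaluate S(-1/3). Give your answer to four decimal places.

3.2222

Write M_i for S''(x_i). With h_i = 1, 1 and divided differences Δ_i = 7, 1, the continuity of S' gives the tridiagonal system
  1·M_0 + 4·M_1 + 1·M_2 = 6(Δ_1 - Δ_0) = -36
Natural end conditions: M_0 = M_2 = 0.
Hence M_0 = 0, M_1 = -9, M_2 = 0.
On [-1, 0], S(t) = -2 + 17/2·(t + 1) + 0·(t + 1)² - 3/2·(t + 1)³.
With (t + 1) = 2/3: S(-1/3) = 29/9.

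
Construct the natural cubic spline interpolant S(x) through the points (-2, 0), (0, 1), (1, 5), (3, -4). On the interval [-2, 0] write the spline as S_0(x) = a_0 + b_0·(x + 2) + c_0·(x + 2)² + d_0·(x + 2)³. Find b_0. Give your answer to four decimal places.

-1.1857

Let m_i = S''(x_i). Step sizes h_i = 2, 1, 2; slopes of the chords Δ_i = (y_(i+1) - y_i)/h_i = 1/2, 4, -9/2.
  2·m_0 + 6·m_1 + 1·m_2 = 6(Δ_1 - Δ_0) = 21
  1·m_1 + 6·m_2 + 2·m_3 = 6(Δ_2 - Δ_1) = -51
Natural end conditions: m_0 = m_3 = 0.
Solving: m_0 = 0, m_1 = 177/35, m_2 = -327/35, m_3 = 0.
On [-2, 0], with S_0(x) = a_0 + b_0·(x + 2) + c_0·(x + 2)² + d_0·(x + 2)³: c_0 = m_0/2 = 0, d_0 = (m_1 - m_0)/(6h_0) = 59/140, b_0 = Δ_0 - h_0(2m_0 + m_1)/6 = -83/70.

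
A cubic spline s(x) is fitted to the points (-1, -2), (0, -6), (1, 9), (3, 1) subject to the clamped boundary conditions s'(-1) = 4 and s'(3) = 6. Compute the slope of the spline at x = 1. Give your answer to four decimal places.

With M_i denoting the second derivative at x_i, h_i = 1, 1, 2, and Δ_i = (y_(i+1) − y_i)/h_i = -4, 15, -4:
  1·M_0 + 4·M_1 + 1·M_2 = 6(Δ_1 - Δ_0) = 114
  1·M_1 + 6·M_2 + 2·M_3 = 6(Δ_2 - Δ_1) = -114
Clamped end conditions give two more equations: 2h_0·M_0 + h_0·M_1 = 6(Δ_0 - s'(-1)) = -48 and h_2·M_2 + 2h_2·M_3 = 6(s'(3) - Δ_2) = 60.
Solving: M_0 = -542/11, M_1 = 556/11, M_2 = -428/11, M_3 = 379/11.
On [1, 3], s'(x) = b_2 + 2c_2·(x - 1) + 3d_2·(x - 1)² with b_2 = Δ_2 - h_2(2M_2 + M_3)/6 = 115/11, c_2 = M_2/2 = -214/11, d_2 = (M_3 - M_2)/(6h_2) = 269/44. So s'(1) = 115/11.

10.4545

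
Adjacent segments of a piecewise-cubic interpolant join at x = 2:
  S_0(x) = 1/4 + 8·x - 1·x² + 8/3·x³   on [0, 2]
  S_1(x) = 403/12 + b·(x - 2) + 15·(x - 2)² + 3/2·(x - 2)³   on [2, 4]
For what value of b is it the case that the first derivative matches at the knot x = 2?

36

S_0'(x) = 8 - 2·x + 8·x², so S_0'(2) = 36. On the right, S_1'(2) = b, so b = 36.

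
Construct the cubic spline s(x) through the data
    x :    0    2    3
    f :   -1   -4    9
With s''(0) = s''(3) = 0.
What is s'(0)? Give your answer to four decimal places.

-6.3333

With M_i denoting the second derivative at x_i, h_i = 2, 1, and Δ_i = (y_(i+1) − y_i)/h_i = -3/2, 13:
  2·M_0 + 6·M_1 + 1·M_2 = 6(Δ_1 - Δ_0) = 87
Natural end conditions: M_0 = M_2 = 0.
Hence M_0 = 0, M_1 = 29/2, M_2 = 0.
On [0, 2], s'(x) = b_0 + 2c_0·x + 3d_0·x² with b_0 = Δ_0 - h_0(2M_0 + M_1)/6 = -19/3, c_0 = M_0/2 = 0, d_0 = (M_1 - M_0)/(6h_0) = 29/24. So s'(0) = -19/3.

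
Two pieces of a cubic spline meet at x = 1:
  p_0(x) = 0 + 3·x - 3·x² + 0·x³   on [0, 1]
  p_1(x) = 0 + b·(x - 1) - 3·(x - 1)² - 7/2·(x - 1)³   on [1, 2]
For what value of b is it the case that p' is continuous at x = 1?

p_0'(x) = 3 - 6·x + 0·x², so p_0'(1) = -3. On the right, p_1'(1) = b, so b = -3.

-3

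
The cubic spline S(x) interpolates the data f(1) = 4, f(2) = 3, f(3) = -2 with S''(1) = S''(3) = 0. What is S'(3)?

Write σ_i for S''(x_i). With h_i = 1, 1 and divided differences Δ_i = -1, -5, the continuity of S' gives the tridiagonal system
  1·σ_0 + 4·σ_1 + 1·σ_2 = 6(Δ_1 - Δ_0) = -24
Natural end conditions: σ_0 = σ_2 = 0.
Solving: σ_0 = 0, σ_1 = -6, σ_2 = 0.
On [2, 3], S'(x) = b_1 + 2c_1·(x - 2) + 3d_1·(x - 2)² with b_1 = Δ_1 - h_1(2σ_1 + σ_2)/6 = -3, c_1 = σ_1/2 = -3, d_1 = (σ_2 - σ_1)/(6h_1) = 1. So S'(3) = -6.

-6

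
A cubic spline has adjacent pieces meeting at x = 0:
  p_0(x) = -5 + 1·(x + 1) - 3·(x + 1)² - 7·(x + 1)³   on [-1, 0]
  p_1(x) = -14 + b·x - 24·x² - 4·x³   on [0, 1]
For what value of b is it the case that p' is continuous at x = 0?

-26

p_0'(x) = 1 - 6·(x + 1) - 21·(x + 1)², so p_0'(0) = -26. On the right, p_1'(0) = b, so b = -26.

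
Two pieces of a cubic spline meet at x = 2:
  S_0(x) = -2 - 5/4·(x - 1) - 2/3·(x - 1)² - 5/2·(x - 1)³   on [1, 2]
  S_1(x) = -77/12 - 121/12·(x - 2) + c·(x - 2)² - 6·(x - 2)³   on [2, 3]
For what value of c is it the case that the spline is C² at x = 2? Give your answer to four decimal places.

-8.1667

S_0''(x) = -4/3 - 15·(x - 1), so S_0''(2) = -49/3. On the right, S_1''(2) = 2c, so c = -49/6.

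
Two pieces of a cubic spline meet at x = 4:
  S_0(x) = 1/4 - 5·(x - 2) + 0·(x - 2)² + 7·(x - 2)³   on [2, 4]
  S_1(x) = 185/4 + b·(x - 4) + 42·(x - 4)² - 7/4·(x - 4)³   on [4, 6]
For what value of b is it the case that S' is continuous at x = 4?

79

S_0'(x) = -5 + 0·(x - 2) + 21·(x - 2)², so S_0'(4) = 79. On the right, S_1'(4) = b, so b = 79.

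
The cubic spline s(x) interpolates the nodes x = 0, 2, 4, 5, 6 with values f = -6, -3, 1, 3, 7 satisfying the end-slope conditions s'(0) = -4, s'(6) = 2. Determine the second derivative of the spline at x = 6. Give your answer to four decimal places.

Put σ_i = s'' at the i-th knot. Here h = (2, 2, 1, 1) and Δ = (3/2, 2, 2, 4), so the interior equations h_(i-1)·σ_(i-1) + 2(h_(i-1)+h_i)·σ_i + h_i·σ_(i+1) = 6(Δ_i − Δ_(i-1)) read
  2·σ_0 + 8·σ_1 + 2·σ_2 = 6(Δ_1 - Δ_0) = 3
  2·σ_1 + 6·σ_2 + 1·σ_3 = 6(Δ_2 - Δ_1) = 0
  1·σ_2 + 4·σ_3 + 1·σ_4 = 6(Δ_3 - Δ_2) = 12
Clamped end conditions give two more equations: 2h_0·σ_0 + h_0·σ_1 = 6(Δ_0 - s'(0)) = 33 and h_3·σ_3 + 2h_3·σ_4 = 6(s'(6) - Δ_3) = -12.
Hence σ_0 = 257/28, σ_1 = -13/7, σ_2 = -1/4, σ_3 = 73/14, σ_4 = -241/28.

-8.6071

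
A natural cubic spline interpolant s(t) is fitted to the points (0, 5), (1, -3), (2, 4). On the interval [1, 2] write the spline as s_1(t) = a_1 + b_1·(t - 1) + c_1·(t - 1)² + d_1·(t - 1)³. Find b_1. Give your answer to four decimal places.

-0.5000

Write M_i for s''(x_i). With h_i = 1, 1 and divided differences Δ_i = -8, 7, the continuity of s' gives the tridiagonal system
  1·M_0 + 4·M_1 + 1·M_2 = 6(Δ_1 - Δ_0) = 90
Natural end conditions: M_0 = M_2 = 0.
Hence M_0 = 0, M_1 = 45/2, M_2 = 0.
On [1, 2], with s_1(t) = a_1 + b_1·(t - 1) + c_1·(t - 1)² + d_1·(t - 1)³: c_1 = M_1/2 = 45/4, d_1 = (M_2 - M_1)/(6h_1) = -15/4, b_1 = Δ_1 - h_1(2M_1 + M_2)/6 = -1/2.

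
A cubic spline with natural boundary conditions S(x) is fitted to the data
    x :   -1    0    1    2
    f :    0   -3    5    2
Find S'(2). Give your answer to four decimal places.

With m_i denoting the second derivative at x_i, h_i = 1, 1, 1, and Δ_i = (y_(i+1) − y_i)/h_i = -3, 8, -3:
  1·m_0 + 4·m_1 + 1·m_2 = 6(Δ_1 - Δ_0) = 66
  1·m_1 + 4·m_2 + 1·m_3 = 6(Δ_2 - Δ_1) = -66
Natural end conditions: m_0 = m_3 = 0.
Solving the tridiagonal system: m_0 = 0, m_1 = 22, m_2 = -22, m_3 = 0.
On [1, 2], S'(x) = b_2 + 2c_2·(x - 1) + 3d_2·(x - 1)² with b_2 = Δ_2 - h_2(2m_2 + m_3)/6 = 13/3, c_2 = m_2/2 = -11, d_2 = (m_3 - m_2)/(6h_2) = 11/3. So S'(2) = -20/3.

-6.6667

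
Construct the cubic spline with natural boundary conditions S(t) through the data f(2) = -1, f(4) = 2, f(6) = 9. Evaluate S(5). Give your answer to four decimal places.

5.1250

Put M_i = S'' at the i-th knot. Here h = (2, 2) and Δ = (3/2, 7/2), so the interior equations h_(i-1)·M_(i-1) + 2(h_(i-1)+h_i)·M_i + h_i·M_(i+1) = 6(Δ_i − Δ_(i-1)) read
  2·M_0 + 8·M_1 + 2·M_2 = 6(Δ_1 - Δ_0) = 12
Natural end conditions: M_0 = M_2 = 0.
Forward elimination and back-substitution give M_0 = 0, M_1 = 3/2, M_2 = 0.
On [4, 6], S(t) = 2 + 5/2·(t - 4) + 3/4·(t - 4)² - 1/8·(t - 4)³.
With (t - 4) = 1: S(5) = 41/8.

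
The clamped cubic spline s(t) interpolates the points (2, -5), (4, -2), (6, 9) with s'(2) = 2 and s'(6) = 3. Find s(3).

With m_i denoting the second derivative at x_i, h_i = 2, 2, and Δ_i = (y_(i+1) − y_i)/h_i = 3/2, 11/2:
  2·m_0 + 8·m_1 + 2·m_2 = 6(Δ_1 - Δ_0) = 24
Clamped end conditions give two more equations: 2h_0·m_0 + h_0·m_1 = 6(Δ_0 - s'(2)) = -3 and h_1·m_1 + 2h_1·m_2 = 6(s'(6) - Δ_1) = -15.
Hence m_0 = -7/2, m_1 = 11/2, m_2 = -13/2.
On [2, 4], s(t) = -5 + 2·(t - 2) - 7/4·(t - 2)² + 3/4·(t - 2)³.
With (t - 2) = 1: s(3) = -4.

-4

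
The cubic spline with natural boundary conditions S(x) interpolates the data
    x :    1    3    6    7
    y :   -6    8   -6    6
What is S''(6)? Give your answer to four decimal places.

With σ_i denoting the second derivative at x_i, h_i = 2, 3, 1, and Δ_i = (y_(i+1) − y_i)/h_i = 7, -14/3, 12:
  2·σ_0 + 10·σ_1 + 3·σ_2 = 6(Δ_1 - Δ_0) = -70
  3·σ_1 + 8·σ_2 + 1·σ_3 = 6(Δ_2 - Δ_1) = 100
Natural end conditions: σ_0 = σ_3 = 0.
Forward elimination and back-substitution give σ_0 = 0, σ_1 = -860/71, σ_2 = 1210/71, σ_3 = 0.

17.0423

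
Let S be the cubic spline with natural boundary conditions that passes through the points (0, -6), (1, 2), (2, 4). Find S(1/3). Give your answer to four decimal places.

-2.8889

Write M_i for S''(x_i). With h_i = 1, 1 and divided differences Δ_i = 8, 2, the continuity of S' gives the tridiagonal system
  1·M_0 + 4·M_1 + 1·M_2 = 6(Δ_1 - Δ_0) = -36
Natural end conditions: M_0 = M_2 = 0.
Hence M_0 = 0, M_1 = -9, M_2 = 0.
On [0, 1], S(x) = -6 + 19/2·x + 0·x² - 3/2·x³.
With x = 1/3: S(1/3) = -26/9.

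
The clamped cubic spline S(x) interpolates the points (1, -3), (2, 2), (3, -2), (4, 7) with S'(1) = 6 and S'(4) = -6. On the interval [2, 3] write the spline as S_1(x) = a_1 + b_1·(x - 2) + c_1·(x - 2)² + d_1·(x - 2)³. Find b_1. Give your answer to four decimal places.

Let m_i = S''(x_i). Step sizes h_i = 1, 1, 1; slopes of the chords Δ_i = (y_(i+1) - y_i)/h_i = 5, -4, 9.
  1·m_0 + 4·m_1 + 1·m_2 = 6(Δ_1 - Δ_0) = -54
  1·m_1 + 4·m_2 + 1·m_3 = 6(Δ_2 - Δ_1) = 78
Clamped end conditions give two more equations: 2h_0·m_0 + h_0·m_1 = 6(Δ_0 - S'(1)) = -6 and h_2·m_2 + 2h_2·m_3 = 6(S'(4) - Δ_2) = -90.
Solving: m_0 = 52/5, m_1 = -134/5, m_2 = 214/5, m_3 = -332/5.
On [2, 3], with S_1(x) = a_1 + b_1·(x - 2) + c_1·(x - 2)² + d_1·(x - 2)³: c_1 = m_1/2 = -67/5, d_1 = (m_2 - m_1)/(6h_1) = 58/5, b_1 = Δ_1 - h_1(2m_1 + m_2)/6 = -11/5.

-2.2000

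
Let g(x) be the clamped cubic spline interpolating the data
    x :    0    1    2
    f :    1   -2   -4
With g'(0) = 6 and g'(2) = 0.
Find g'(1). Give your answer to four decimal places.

-5.2500

Put m_i = g'' at the i-th knot. Here h = (1, 1) and Δ = (-3, -2), so the interior equations h_(i-1)·m_(i-1) + 2(h_(i-1)+h_i)·m_i + h_i·m_(i+1) = 6(Δ_i − Δ_(i-1)) read
  1·m_0 + 4·m_1 + 1·m_2 = 6(Δ_1 - Δ_0) = 6
Clamped end conditions give two more equations: 2h_0·m_0 + h_0·m_1 = 6(Δ_0 - g'(0)) = -54 and h_1·m_1 + 2h_1·m_2 = 6(g'(2) - Δ_1) = 12.
Solving the tridiagonal system: m_0 = -63/2, m_1 = 9, m_2 = 3/2.
On [1, 2], g'(x) = b_1 + 2c_1·(x - 1) + 3d_1·(x - 1)² with b_1 = Δ_1 - h_1(2m_1 + m_2)/6 = -21/4, c_1 = m_1/2 = 9/2, d_1 = (m_2 - m_1)/(6h_1) = -5/4. So g'(1) = -21/4.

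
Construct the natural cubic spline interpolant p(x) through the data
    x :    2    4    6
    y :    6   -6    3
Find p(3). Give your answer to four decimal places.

Write M_i for p''(x_i). With h_i = 2, 2 and divided differences Δ_i = -6, 9/2, the continuity of p' gives the tridiagonal system
  2·M_0 + 8·M_1 + 2·M_2 = 6(Δ_1 - Δ_0) = 63
Natural end conditions: M_0 = M_2 = 0.
Solving: M_0 = 0, M_1 = 63/8, M_2 = 0.
On [2, 4], p(x) = 6 - 69/8·(x - 2) + 0·(x - 2)² + 21/32·(x - 2)³.
With (x - 2) = 1: p(3) = -63/32.

-1.9688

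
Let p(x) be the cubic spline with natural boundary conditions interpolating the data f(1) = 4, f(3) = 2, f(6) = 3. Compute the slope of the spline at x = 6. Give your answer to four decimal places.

Let m_i = p''(x_i). Step sizes h_i = 2, 3; slopes of the chords Δ_i = (y_(i+1) - y_i)/h_i = -1, 1/3.
  2·m_0 + 10·m_1 + 3·m_2 = 6(Δ_1 - Δ_0) = 8
Natural end conditions: m_0 = m_2 = 0.
Forward elimination and back-substitution give m_0 = 0, m_1 = 4/5, m_2 = 0.
On [3, 6], p'(x) = b_1 + 2c_1·(x - 3) + 3d_1·(x - 3)² with b_1 = Δ_1 - h_1(2m_1 + m_2)/6 = -7/15, c_1 = m_1/2 = 2/5, d_1 = (m_2 - m_1)/(6h_1) = -2/45. So p'(6) = 11/15.

0.7333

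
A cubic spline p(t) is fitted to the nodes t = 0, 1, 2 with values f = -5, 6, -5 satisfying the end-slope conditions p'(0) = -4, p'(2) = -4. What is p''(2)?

Write M_i for p''(x_i). With h_i = 1, 1 and divided differences Δ_i = 11, -11, the continuity of p' gives the tridiagonal system
  1·M_0 + 4·M_1 + 1·M_2 = 6(Δ_1 - Δ_0) = -132
Clamped end conditions give two more equations: 2h_0·M_0 + h_0·M_1 = 6(Δ_0 - p'(0)) = 90 and h_1·M_1 + 2h_1·M_2 = 6(p'(2) - Δ_1) = 42.
Solving the tridiagonal system: M_0 = 78, M_1 = -66, M_2 = 54.

54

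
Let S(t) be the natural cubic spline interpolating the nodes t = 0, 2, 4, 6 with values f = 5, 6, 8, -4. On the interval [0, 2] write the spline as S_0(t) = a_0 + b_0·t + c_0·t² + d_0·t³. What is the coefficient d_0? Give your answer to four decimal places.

0.1500

Put M_i = S'' at the i-th knot. Here h = (2, 2, 2) and Δ = (1/2, 1, -6), so the interior equations h_(i-1)·M_(i-1) + 2(h_(i-1)+h_i)·M_i + h_i·M_(i+1) = 6(Δ_i − Δ_(i-1)) read
  2·M_0 + 8·M_1 + 2·M_2 = 6(Δ_1 - Δ_0) = 3
  2·M_1 + 8·M_2 + 2·M_3 = 6(Δ_2 - Δ_1) = -42
Natural end conditions: M_0 = M_3 = 0.
Solving: M_0 = 0, M_1 = 9/5, M_2 = -57/10, M_3 = 0.
On [0, 2], with S_0(t) = a_0 + b_0·t + c_0·t² + d_0·t³: c_0 = M_0/2 = 0, d_0 = (M_1 - M_0)/(6h_0) = 3/20, b_0 = Δ_0 - h_0(2M_0 + M_1)/6 = -1/10.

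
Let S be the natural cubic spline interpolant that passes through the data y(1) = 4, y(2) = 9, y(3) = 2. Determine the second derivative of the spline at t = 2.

-18

Put σ_i = S'' at the i-th knot. Here h = (1, 1) and Δ = (5, -7), so the interior equations h_(i-1)·σ_(i-1) + 2(h_(i-1)+h_i)·σ_i + h_i·σ_(i+1) = 6(Δ_i − Δ_(i-1)) read
  1·σ_0 + 4·σ_1 + 1·σ_2 = 6(Δ_1 - Δ_0) = -72
Natural end conditions: σ_0 = σ_2 = 0.
Hence σ_0 = 0, σ_1 = -18, σ_2 = 0.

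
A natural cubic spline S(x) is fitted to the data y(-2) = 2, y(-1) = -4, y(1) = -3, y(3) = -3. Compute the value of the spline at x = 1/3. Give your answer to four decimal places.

-4.2222

Write M_i for S''(x_i). With h_i = 1, 2, 2 and divided differences Δ_i = -6, 1/2, 0, the continuity of S' gives the tridiagonal system
  1·M_0 + 6·M_1 + 2·M_2 = 6(Δ_1 - Δ_0) = 39
  2·M_1 + 8·M_2 + 2·M_3 = 6(Δ_2 - Δ_1) = -3
Natural end conditions: M_0 = M_3 = 0.
Forward elimination and back-substitution give M_0 = 0, M_1 = 159/22, M_2 = -24/11, M_3 = 0.
On [-1, 1], S(x) = -4 - 79/22·(x + 1) + 159/44·(x + 1)² - 69/88·(x + 1)³.
With (x + 1) = 4/3: S(1/3) = -38/9.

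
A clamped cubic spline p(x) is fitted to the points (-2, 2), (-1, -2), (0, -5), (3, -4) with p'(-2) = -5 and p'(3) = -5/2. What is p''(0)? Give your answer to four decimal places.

Put M_i = p'' at the i-th knot. Here h = (1, 1, 3) and Δ = (-4, -3, 1/3), so the interior equations h_(i-1)·M_(i-1) + 2(h_(i-1)+h_i)·M_i + h_i·M_(i+1) = 6(Δ_i − Δ_(i-1)) read
  1·M_0 + 4·M_1 + 1·M_2 = 6(Δ_1 - Δ_0) = 6
  1·M_1 + 8·M_2 + 3·M_3 = 6(Δ_2 - Δ_1) = 20
Clamped end conditions give two more equations: 2h_0·M_0 + h_0·M_1 = 6(Δ_0 - p'(-2)) = 6 and h_2·M_2 + 2h_2·M_3 = 6(p'(3) - Δ_2) = -17.
Solving the tridiagonal system: M_0 = 93/29, M_1 = -12/29, M_2 = 129/29, M_3 = -440/87.

4.4483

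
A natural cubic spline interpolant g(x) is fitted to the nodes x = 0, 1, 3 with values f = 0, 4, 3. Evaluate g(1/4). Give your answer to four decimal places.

Put σ_i = g'' at the i-th knot. Here h = (1, 2) and Δ = (4, -1/2), so the interior equations h_(i-1)·σ_(i-1) + 2(h_(i-1)+h_i)·σ_i + h_i·σ_(i+1) = 6(Δ_i − Δ_(i-1)) read
  1·σ_0 + 6·σ_1 + 2·σ_2 = 6(Δ_1 - Δ_0) = -27
Natural end conditions: σ_0 = σ_2 = 0.
Solving: σ_0 = 0, σ_1 = -9/2, σ_2 = 0.
On [0, 1], g(x) = 0 + 19/4·x + 0·x² - 3/4·x³.
With x = 1/4: g(1/4) = 301/256.

1.1758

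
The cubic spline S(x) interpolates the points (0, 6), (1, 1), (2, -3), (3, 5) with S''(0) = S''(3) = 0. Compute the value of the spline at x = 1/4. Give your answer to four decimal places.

Put M_i = S'' at the i-th knot. Here h = (1, 1, 1) and Δ = (-5, -4, 8), so the interior equations h_(i-1)·M_(i-1) + 2(h_(i-1)+h_i)·M_i + h_i·M_(i+1) = 6(Δ_i − Δ_(i-1)) read
  1·M_0 + 4·M_1 + 1·M_2 = 6(Δ_1 - Δ_0) = 6
  1·M_1 + 4·M_2 + 1·M_3 = 6(Δ_2 - Δ_1) = 72
Natural end conditions: M_0 = M_3 = 0.
Solving: M_0 = 0, M_1 = -16/5, M_2 = 94/5, M_3 = 0.
On [0, 1], S(x) = 6 - 67/15·x + 0·x² - 8/15·x³.
With x = 1/4: S(1/4) = 39/8.

4.8750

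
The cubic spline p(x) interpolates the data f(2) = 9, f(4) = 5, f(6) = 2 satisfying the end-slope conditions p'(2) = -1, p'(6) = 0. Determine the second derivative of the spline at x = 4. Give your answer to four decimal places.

Let m_i = p''(x_i). Step sizes h_i = 2, 2; slopes of the chords Δ_i = (y_(i+1) - y_i)/h_i = -2, -3/2.
  2·m_0 + 8·m_1 + 2·m_2 = 6(Δ_1 - Δ_0) = 3
Clamped end conditions give two more equations: 2h_0·m_0 + h_0·m_1 = 6(Δ_0 - p'(2)) = -6 and h_1·m_1 + 2h_1·m_2 = 6(p'(6) - Δ_1) = 9.
Solving: m_0 = -13/8, m_1 = 1/4, m_2 = 17/8.

0.2500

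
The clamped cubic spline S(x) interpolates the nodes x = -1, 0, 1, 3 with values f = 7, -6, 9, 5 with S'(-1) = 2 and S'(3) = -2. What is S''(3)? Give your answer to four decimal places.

17.2727

Put M_i = S'' at the i-th knot. Here h = (1, 1, 2) and Δ = (-13, 15, -2), so the interior equations h_(i-1)·M_(i-1) + 2(h_(i-1)+h_i)·M_i + h_i·M_(i+1) = 6(Δ_i − Δ_(i-1)) read
  1·M_0 + 4·M_1 + 1·M_2 = 6(Δ_1 - Δ_0) = 168
  1·M_1 + 6·M_2 + 2·M_3 = 6(Δ_2 - Δ_1) = -102
Clamped end conditions give two more equations: 2h_0·M_0 + h_0·M_1 = 6(Δ_0 - S'(-1)) = -90 and h_2·M_2 + 2h_2·M_3 = 6(S'(3) - Δ_2) = 0.
Solving: M_0 = -884/11, M_1 = 778/11, M_2 = -380/11, M_3 = 190/11.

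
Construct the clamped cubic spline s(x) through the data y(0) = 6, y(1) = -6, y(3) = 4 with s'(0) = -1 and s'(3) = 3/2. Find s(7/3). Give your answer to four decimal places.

-0.4321

Put M_i = s'' at the i-th knot. Here h = (1, 2) and Δ = (-12, 5), so the interior equations h_(i-1)·M_(i-1) + 2(h_(i-1)+h_i)·M_i + h_i·M_(i+1) = 6(Δ_i − Δ_(i-1)) read
  1·M_0 + 6·M_1 + 2·M_2 = 6(Δ_1 - Δ_0) = 102
Clamped end conditions give two more equations: 2h_0·M_0 + h_0·M_1 = 6(Δ_0 - s'(0)) = -66 and h_1·M_1 + 2h_1·M_2 = 6(s'(3) - Δ_1) = -21.
Solving: M_0 = -295/6, M_1 = 97/3, M_2 = -257/12.
On [1, 3], s(x) = -6 - 113/12·(x - 1) + 97/6·(x - 1)² - 215/48·(x - 1)³.
With (x - 1) = 4/3: s(7/3) = -35/81.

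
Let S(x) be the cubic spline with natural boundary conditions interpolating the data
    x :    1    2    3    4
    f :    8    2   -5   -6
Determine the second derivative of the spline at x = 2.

With M_i denoting the second derivative at x_i, h_i = 1, 1, 1, and Δ_i = (y_(i+1) − y_i)/h_i = -6, -7, -1:
  1·M_0 + 4·M_1 + 1·M_2 = 6(Δ_1 - Δ_0) = -6
  1·M_1 + 4·M_2 + 1·M_3 = 6(Δ_2 - Δ_1) = 36
Natural end conditions: M_0 = M_3 = 0.
Forward elimination and back-substitution give M_0 = 0, M_1 = -4, M_2 = 10, M_3 = 0.

-4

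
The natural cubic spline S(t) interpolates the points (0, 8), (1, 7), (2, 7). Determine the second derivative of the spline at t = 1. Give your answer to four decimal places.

Let M_i = S''(x_i). Step sizes h_i = 1, 1; slopes of the chords Δ_i = (y_(i+1) - y_i)/h_i = -1, 0.
  1·M_0 + 4·M_1 + 1·M_2 = 6(Δ_1 - Δ_0) = 6
Natural end conditions: M_0 = M_2 = 0.
Solving: M_0 = 0, M_1 = 3/2, M_2 = 0.

1.5000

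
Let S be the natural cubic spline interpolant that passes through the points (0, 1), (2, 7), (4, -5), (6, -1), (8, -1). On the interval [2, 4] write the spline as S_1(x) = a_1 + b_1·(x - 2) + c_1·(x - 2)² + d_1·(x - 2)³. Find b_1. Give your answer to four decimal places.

-3.0357

Write M_i for S''(x_i). With h_i = 2, 2, 2, 2 and divided differences Δ_i = 3, -6, 2, 0, the continuity of S' gives the tridiagonal system
  2·M_0 + 8·M_1 + 2·M_2 = 6(Δ_1 - Δ_0) = -54
  2·M_1 + 8·M_2 + 2·M_3 = 6(Δ_2 - Δ_1) = 48
  2·M_2 + 8·M_3 + 2·M_4 = 6(Δ_3 - Δ_2) = -12
Natural end conditions: M_0 = M_4 = 0.
Solving the tridiagonal system: M_0 = 0, M_1 = -507/56, M_2 = 129/14, M_3 = -213/56, M_4 = 0.
On [2, 4], with S_1(x) = a_1 + b_1·(x - 2) + c_1·(x - 2)² + d_1·(x - 2)³: c_1 = M_1/2 = -507/112, d_1 = (M_2 - M_1)/(6h_1) = 341/224, b_1 = Δ_1 - h_1(2M_1 + M_2)/6 = -85/28.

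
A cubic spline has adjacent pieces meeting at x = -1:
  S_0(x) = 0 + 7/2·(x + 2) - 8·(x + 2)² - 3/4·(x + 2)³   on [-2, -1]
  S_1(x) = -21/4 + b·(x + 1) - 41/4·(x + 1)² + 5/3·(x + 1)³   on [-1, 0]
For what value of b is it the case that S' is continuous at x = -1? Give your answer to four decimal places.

S_0'(x) = 7/2 - 16·(x + 2) - 9/4·(x + 2)², so S_0'(-1) = -59/4. On the right, S_1'(-1) = b, so b = -59/4.

-14.7500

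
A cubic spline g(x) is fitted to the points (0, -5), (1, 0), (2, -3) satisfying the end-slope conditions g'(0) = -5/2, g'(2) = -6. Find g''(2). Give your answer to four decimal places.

1.2500

Let σ_i = g''(x_i). Step sizes h_i = 1, 1; slopes of the chords Δ_i = (y_(i+1) - y_i)/h_i = 5, -3.
  1·σ_0 + 4·σ_1 + 1·σ_2 = 6(Δ_1 - Δ_0) = -48
Clamped end conditions give two more equations: 2h_0·σ_0 + h_0·σ_1 = 6(Δ_0 - g'(0)) = 45 and h_1·σ_1 + 2h_1·σ_2 = 6(g'(2) - Δ_1) = -18.
Solving the tridiagonal system: σ_0 = 131/4, σ_1 = -41/2, σ_2 = 5/4.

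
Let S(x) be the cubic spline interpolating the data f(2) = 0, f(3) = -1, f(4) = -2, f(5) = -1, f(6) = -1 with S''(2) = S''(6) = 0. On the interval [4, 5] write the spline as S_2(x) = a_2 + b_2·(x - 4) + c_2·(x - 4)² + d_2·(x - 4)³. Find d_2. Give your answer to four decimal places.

-1.0536

Write σ_i for S''(x_i). With h_i = 1, 1, 1, 1 and divided differences Δ_i = -1, -1, 1, 0, the continuity of S' gives the tridiagonal system
  1·σ_0 + 4·σ_1 + 1·σ_2 = 6(Δ_1 - Δ_0) = 0
  1·σ_1 + 4·σ_2 + 1·σ_3 = 6(Δ_2 - Δ_1) = 12
  1·σ_2 + 4·σ_3 + 1·σ_4 = 6(Δ_3 - Δ_2) = -6
Natural end conditions: σ_0 = σ_4 = 0.
Solving: σ_0 = 0, σ_1 = -27/28, σ_2 = 27/7, σ_3 = -69/28, σ_4 = 0.
On [4, 5], with S_2(x) = a_2 + b_2·(x - 4) + c_2·(x - 4)² + d_2·(x - 4)³: c_2 = σ_2/2 = 27/14, d_2 = (σ_3 - σ_2)/(6h_2) = -59/56, b_2 = Δ_2 - h_2(2σ_2 + σ_3)/6 = 1/8.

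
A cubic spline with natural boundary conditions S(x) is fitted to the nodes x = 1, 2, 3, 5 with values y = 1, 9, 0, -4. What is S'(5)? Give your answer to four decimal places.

Let M_i = S''(x_i). Step sizes h_i = 1, 1, 2; slopes of the chords Δ_i = (y_(i+1) - y_i)/h_i = 8, -9, -2.
  1·M_0 + 4·M_1 + 1·M_2 = 6(Δ_1 - Δ_0) = -102
  1·M_1 + 6·M_2 + 2·M_3 = 6(Δ_2 - Δ_1) = 42
Natural end conditions: M_0 = M_3 = 0.
Solving the tridiagonal system: M_0 = 0, M_1 = -654/23, M_2 = 270/23, M_3 = 0.
On [3, 5], S'(x) = b_2 + 2c_2·(x - 3) + 3d_2·(x - 3)² with b_2 = Δ_2 - h_2(2M_2 + M_3)/6 = -226/23, c_2 = M_2/2 = 135/23, d_2 = (M_3 - M_2)/(6h_2) = -45/46. So S'(5) = 44/23.

1.9130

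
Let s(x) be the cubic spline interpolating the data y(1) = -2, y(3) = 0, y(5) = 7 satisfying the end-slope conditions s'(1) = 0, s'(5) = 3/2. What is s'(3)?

3

With M_i denoting the second derivative at x_i, h_i = 2, 2, and Δ_i = (y_(i+1) − y_i)/h_i = 1, 7/2:
  2·M_0 + 8·M_1 + 2·M_2 = 6(Δ_1 - Δ_0) = 15
Clamped end conditions give two more equations: 2h_0·M_0 + h_0·M_1 = 6(Δ_0 - s'(1)) = 6 and h_1·M_1 + 2h_1·M_2 = 6(s'(5) - Δ_1) = -12.
Solving the tridiagonal system: M_0 = 0, M_1 = 3, M_2 = -9/2.
On [3, 5], s'(x) = b_1 + 2c_1·(x - 3) + 3d_1·(x - 3)² with b_1 = Δ_1 - h_1(2M_1 + M_2)/6 = 3, c_1 = M_1/2 = 3/2, d_1 = (M_2 - M_1)/(6h_1) = -5/8. So s'(3) = 3.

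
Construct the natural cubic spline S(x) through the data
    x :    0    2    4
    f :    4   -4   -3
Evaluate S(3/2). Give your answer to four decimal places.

Put m_i = S'' at the i-th knot. Here h = (2, 2) and Δ = (-4, 1/2), so the interior equations h_(i-1)·m_(i-1) + 2(h_(i-1)+h_i)·m_i + h_i·m_(i+1) = 6(Δ_i − Δ_(i-1)) read
  2·m_0 + 8·m_1 + 2·m_2 = 6(Δ_1 - Δ_0) = 27
Natural end conditions: m_0 = m_2 = 0.
Forward elimination and back-substitution give m_0 = 0, m_1 = 27/8, m_2 = 0.
On [0, 2], S(x) = 4 - 41/8·x + 0·x² + 9/32·x³.
With x = 3/2: S(3/2) = -701/256.

-2.7383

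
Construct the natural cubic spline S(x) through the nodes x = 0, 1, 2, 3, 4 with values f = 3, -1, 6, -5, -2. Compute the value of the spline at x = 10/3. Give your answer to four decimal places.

-5.9378

With M_i denoting the second derivative at x_i, h_i = 1, 1, 1, 1, and Δ_i = (y_(i+1) − y_i)/h_i = -4, 7, -11, 3:
  1·M_0 + 4·M_1 + 1·M_2 = 6(Δ_1 - Δ_0) = 66
  1·M_1 + 4·M_2 + 1·M_3 = 6(Δ_2 - Δ_1) = -108
  1·M_2 + 4·M_3 + 1·M_4 = 6(Δ_3 - Δ_2) = 84
Natural end conditions: M_0 = M_4 = 0.
Hence M_0 = 0, M_1 = 753/28, M_2 = -291/7, M_3 = 879/28, M_4 = 0.
On [3, 4], S(x) = -5 - 209/28·(x - 3) + 879/56·(x - 3)² - 293/56·(x - 3)³.
With (x - 3) = 1/3: S(10/3) = -4489/756.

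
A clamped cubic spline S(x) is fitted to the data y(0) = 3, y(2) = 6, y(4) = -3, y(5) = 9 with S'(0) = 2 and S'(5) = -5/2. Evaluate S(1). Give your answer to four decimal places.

With M_i denoting the second derivative at x_i, h_i = 2, 2, 1, and Δ_i = (y_(i+1) − y_i)/h_i = 3/2, -9/2, 12:
  2·M_0 + 8·M_1 + 2·M_2 = 6(Δ_1 - Δ_0) = -36
  2·M_1 + 6·M_2 + 1·M_3 = 6(Δ_2 - Δ_1) = 99
Clamped end conditions give two more equations: 2h_0·M_0 + h_0·M_1 = 6(Δ_0 - S'(0)) = -3 and h_2·M_2 + 2h_2·M_3 = 6(S'(5) - Δ_2) = -87.
Forward elimination and back-substitution give M_0 = 141/23, M_1 = -633/46, M_2 = 711/23, M_3 = -1356/23.
On [0, 2], S(x) = 3 + 2·x + 141/46·x² - 305/184·x³.
With x = 1: S(1) = 1179/184.

6.4076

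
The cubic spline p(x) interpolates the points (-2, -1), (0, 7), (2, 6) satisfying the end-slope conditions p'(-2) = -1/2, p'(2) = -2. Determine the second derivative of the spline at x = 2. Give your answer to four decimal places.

Write M_i for p''(x_i). With h_i = 2, 2 and divided differences Δ_i = 4, -1/2, the continuity of p' gives the tridiagonal system
  2·M_0 + 8·M_1 + 2·M_2 = 6(Δ_1 - Δ_0) = -27
Clamped end conditions give two more equations: 2h_0·M_0 + h_0·M_1 = 6(Δ_0 - p'(-2)) = 27 and h_1·M_1 + 2h_1·M_2 = 6(p'(2) - Δ_1) = -9.
Solving: M_0 = 39/4, M_1 = -6, M_2 = 3/4.

0.7500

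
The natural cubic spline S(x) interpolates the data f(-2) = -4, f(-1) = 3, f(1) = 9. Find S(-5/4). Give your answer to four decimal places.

1.4688

Let M_i = S''(x_i). Step sizes h_i = 1, 2; slopes of the chords Δ_i = (y_(i+1) - y_i)/h_i = 7, 3.
  1·M_0 + 6·M_1 + 2·M_2 = 6(Δ_1 - Δ_0) = -24
Natural end conditions: M_0 = M_2 = 0.
Solving the tridiagonal system: M_0 = 0, M_1 = -4, M_2 = 0.
On [-2, -1], S(x) = -4 + 23/3·(x + 2) + 0·(x + 2)² - 2/3·(x + 2)³.
With (x + 2) = 3/4: S(-5/4) = 47/32.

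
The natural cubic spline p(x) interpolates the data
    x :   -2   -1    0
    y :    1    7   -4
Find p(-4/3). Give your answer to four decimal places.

With M_i denoting the second derivative at x_i, h_i = 1, 1, and Δ_i = (y_(i+1) − y_i)/h_i = 6, -11:
  1·M_0 + 4·M_1 + 1·M_2 = 6(Δ_1 - Δ_0) = -102
Natural end conditions: M_0 = M_2 = 0.
Forward elimination and back-substitution give M_0 = 0, M_1 = -51/2, M_2 = 0.
On [-2, -1], p(x) = 1 + 41/4·(x + 2) + 0·(x + 2)² - 17/4·(x + 2)³.
With (x + 2) = 2/3: p(-4/3) = 355/54.

6.5741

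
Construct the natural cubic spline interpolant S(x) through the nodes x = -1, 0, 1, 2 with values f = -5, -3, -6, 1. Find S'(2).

10

Let σ_i = S''(x_i). Step sizes h_i = 1, 1, 1; slopes of the chords Δ_i = (y_(i+1) - y_i)/h_i = 2, -3, 7.
  1·σ_0 + 4·σ_1 + 1·σ_2 = 6(Δ_1 - Δ_0) = -30
  1·σ_1 + 4·σ_2 + 1·σ_3 = 6(Δ_2 - Δ_1) = 60
Natural end conditions: σ_0 = σ_3 = 0.
Solving: σ_0 = 0, σ_1 = -12, σ_2 = 18, σ_3 = 0.
On [1, 2], S'(x) = b_2 + 2c_2·(x - 1) + 3d_2·(x - 1)² with b_2 = Δ_2 - h_2(2σ_2 + σ_3)/6 = 1, c_2 = σ_2/2 = 9, d_2 = (σ_3 - σ_2)/(6h_2) = -3. So S'(2) = 10.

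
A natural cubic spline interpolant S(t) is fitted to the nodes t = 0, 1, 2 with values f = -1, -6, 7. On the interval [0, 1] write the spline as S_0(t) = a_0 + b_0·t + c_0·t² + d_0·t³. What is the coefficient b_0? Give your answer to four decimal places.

With M_i denoting the second derivative at x_i, h_i = 1, 1, and Δ_i = (y_(i+1) − y_i)/h_i = -5, 13:
  1·M_0 + 4·M_1 + 1·M_2 = 6(Δ_1 - Δ_0) = 108
Natural end conditions: M_0 = M_2 = 0.
Hence M_0 = 0, M_1 = 27, M_2 = 0.
On [0, 1], with S_0(t) = a_0 + b_0·t + c_0·t² + d_0·t³: c_0 = M_0/2 = 0, d_0 = (M_1 - M_0)/(6h_0) = 9/2, b_0 = Δ_0 - h_0(2M_0 + M_1)/6 = -19/2.

-9.5000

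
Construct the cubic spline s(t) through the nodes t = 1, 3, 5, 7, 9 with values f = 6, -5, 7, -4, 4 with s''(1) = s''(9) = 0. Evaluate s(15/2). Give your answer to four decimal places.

-4.3438

Let M_i = s''(x_i). Step sizes h_i = 2, 2, 2, 2; slopes of the chords Δ_i = (y_(i+1) - y_i)/h_i = -11/2, 6, -11/2, 4.
  2·M_0 + 8·M_1 + 2·M_2 = 6(Δ_1 - Δ_0) = 69
  2·M_1 + 8·M_2 + 2·M_3 = 6(Δ_2 - Δ_1) = -69
  2·M_2 + 8·M_3 + 2·M_4 = 6(Δ_3 - Δ_2) = 57
Natural end conditions: M_0 = M_4 = 0.
Solving the tridiagonal system: M_0 = 0, M_1 = 171/14, M_2 = -201/14, M_3 = 75/7, M_4 = 0.
On [7, 9], s(t) = -4 - 22/7·(t - 7) + 75/14·(t - 7)² - 25/28·(t - 7)³.
With (t - 7) = 1/2: s(15/2) = -139/32.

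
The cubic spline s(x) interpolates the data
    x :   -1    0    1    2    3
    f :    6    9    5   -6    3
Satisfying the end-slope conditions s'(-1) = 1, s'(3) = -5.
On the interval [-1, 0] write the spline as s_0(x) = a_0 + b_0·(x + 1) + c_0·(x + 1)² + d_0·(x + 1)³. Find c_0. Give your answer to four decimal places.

4.8750

Put m_i = s'' at the i-th knot. Here h = (1, 1, 1, 1) and Δ = (3, -4, -11, 9), so the interior equations h_(i-1)·m_(i-1) + 2(h_(i-1)+h_i)·m_i + h_i·m_(i+1) = 6(Δ_i − Δ_(i-1)) read
  1·m_0 + 4·m_1 + 1·m_2 = 6(Δ_1 - Δ_0) = -42
  1·m_1 + 4·m_2 + 1·m_3 = 6(Δ_2 - Δ_1) = -42
  1·m_2 + 4·m_3 + 1·m_4 = 6(Δ_3 - Δ_2) = 120
Clamped end conditions give two more equations: 2h_0·m_0 + h_0·m_1 = 6(Δ_0 - s'(-1)) = 12 and h_3·m_3 + 2h_3·m_4 = 6(s'(3) - Δ_3) = -84.
Solving: m_0 = 39/4, m_1 = -15/2, m_2 = -87/4, m_3 = 105/2, m_4 = -273/4.
On [-1, 0], with s_0(x) = a_0 + b_0·(x + 1) + c_0·(x + 1)² + d_0·(x + 1)³: c_0 = m_0/2 = 39/8, d_0 = (m_1 - m_0)/(6h_0) = -23/8, b_0 = Δ_0 - h_0(2m_0 + m_1)/6 = 1.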